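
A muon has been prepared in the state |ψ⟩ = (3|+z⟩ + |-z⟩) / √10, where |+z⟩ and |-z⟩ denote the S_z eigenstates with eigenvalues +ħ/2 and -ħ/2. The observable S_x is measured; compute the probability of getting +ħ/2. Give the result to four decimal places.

0.8000

|+x⟩ = (|+z⟩ + |-z⟩)/√2, so ⟨+x|ψ⟩ = (4) / (√2·√10).
P = |4|² / 20 = 16/20.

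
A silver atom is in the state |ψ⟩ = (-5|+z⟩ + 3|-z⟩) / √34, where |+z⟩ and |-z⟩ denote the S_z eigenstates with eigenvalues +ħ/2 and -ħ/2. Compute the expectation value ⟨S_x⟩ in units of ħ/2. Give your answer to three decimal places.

-0.882

⟨σ_x⟩ = 2 Re(a* b)/(|a|²+|b|²) with a = -5, b = 3.
a* b = -15, so ⟨σ_x⟩ = -30/34.
⟨S_x⟩ = (ħ/2)·⟨σ_x⟩.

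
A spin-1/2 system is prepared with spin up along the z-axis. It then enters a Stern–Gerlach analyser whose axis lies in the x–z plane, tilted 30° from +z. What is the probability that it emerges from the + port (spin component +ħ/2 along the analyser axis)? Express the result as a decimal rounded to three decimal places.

For spin-½, the probability of finding spin-up along an axis at angle θ to the initial spin direction is cos²(θ/2); spin-down is sin²(θ/2).
θ = 30°, so P = cos²(15°) ≈ 0.933.

0.933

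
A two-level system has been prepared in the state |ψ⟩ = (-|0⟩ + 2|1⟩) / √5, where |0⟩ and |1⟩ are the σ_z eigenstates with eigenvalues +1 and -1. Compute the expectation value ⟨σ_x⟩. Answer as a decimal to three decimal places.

-0.800

⟨σ_x⟩ = 2 Re(a* b)/(|a|²+|b|²) with a = -1, b = 2.
a* b = -2, so ⟨σ_x⟩ = -4/5.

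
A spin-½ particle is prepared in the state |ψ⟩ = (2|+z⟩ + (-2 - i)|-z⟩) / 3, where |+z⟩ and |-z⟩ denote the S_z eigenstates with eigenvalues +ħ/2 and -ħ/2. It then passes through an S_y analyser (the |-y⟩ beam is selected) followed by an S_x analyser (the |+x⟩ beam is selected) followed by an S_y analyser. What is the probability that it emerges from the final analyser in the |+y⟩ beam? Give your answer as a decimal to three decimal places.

0.181

First analyser (S_y): P(|-y⟩) = |⟨-y|ψ⟩|² = 13/18.
After stage 1 the state is |-y⟩; P(|+x⟩) = |⟨+x|-y⟩|² = 1/2.
After stage 2 the state is |+x⟩; P(|+y⟩) = |⟨+y|+x⟩|² = 1/2.
Joint probability = 13/18 × 1/2 × 1/2 = 0.181.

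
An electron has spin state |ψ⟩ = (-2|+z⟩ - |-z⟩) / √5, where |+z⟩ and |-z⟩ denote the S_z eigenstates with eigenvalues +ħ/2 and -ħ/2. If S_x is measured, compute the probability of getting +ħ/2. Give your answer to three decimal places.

|+x⟩ = (|+z⟩ + |-z⟩)/√2, so ⟨+x|ψ⟩ = (-3) / (√2·√5).
P = |-3|² / 10 = 9/10.

0.900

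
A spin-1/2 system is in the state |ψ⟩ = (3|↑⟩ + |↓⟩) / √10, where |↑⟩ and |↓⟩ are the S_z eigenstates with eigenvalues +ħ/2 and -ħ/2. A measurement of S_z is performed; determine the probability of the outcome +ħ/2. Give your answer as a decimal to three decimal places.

The +ħ/2 outcome corresponds to |↑⟩. Its amplitude in |ψ⟩ is 3/√10.
P = |3|² / 10 = 9/10.

0.900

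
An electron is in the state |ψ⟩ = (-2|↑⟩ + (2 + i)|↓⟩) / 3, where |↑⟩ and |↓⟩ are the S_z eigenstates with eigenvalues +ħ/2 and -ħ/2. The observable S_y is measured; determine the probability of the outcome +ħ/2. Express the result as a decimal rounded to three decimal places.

0.278

|+y⟩ = (|↑⟩ + i|↓⟩)/√2, so ⟨+y|ψ⟩ = (-1 - 2i) / (√2·3).
P = |-1 - 2i|² / 18 = 5/18.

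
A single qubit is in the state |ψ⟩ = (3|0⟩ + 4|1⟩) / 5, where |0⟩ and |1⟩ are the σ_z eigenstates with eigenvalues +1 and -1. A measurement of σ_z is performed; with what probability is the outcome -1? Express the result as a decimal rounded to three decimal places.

The -1 outcome corresponds to |1⟩. Its amplitude in |ψ⟩ is 4/5.
P = |4|² / 25 = 16/25.

0.640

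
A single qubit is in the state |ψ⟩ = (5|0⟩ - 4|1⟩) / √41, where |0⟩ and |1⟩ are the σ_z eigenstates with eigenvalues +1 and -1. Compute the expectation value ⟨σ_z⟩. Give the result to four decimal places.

⟨σ_z⟩ = |a|² - |b|² divided by |a|²+|b|², with a, b the |0⟩, |1⟩ amplitudes.
= (25 - 16)/41 = 9/41.

0.2195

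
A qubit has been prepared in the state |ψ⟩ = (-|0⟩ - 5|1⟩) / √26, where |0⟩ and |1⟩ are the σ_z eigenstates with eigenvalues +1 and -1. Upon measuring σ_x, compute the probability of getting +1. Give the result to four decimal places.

|+x⟩ = (|0⟩ + |1⟩)/√2, so ⟨+x|ψ⟩ = (-6) / (√2·√26).
P = |-6|² / 52 = 36/52.

0.6923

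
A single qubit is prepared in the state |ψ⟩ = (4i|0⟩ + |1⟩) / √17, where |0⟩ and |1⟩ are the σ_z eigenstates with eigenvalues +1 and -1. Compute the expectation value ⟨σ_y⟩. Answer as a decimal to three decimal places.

-0.471

⟨σ_y⟩ = 2 Im(a* b)/(|a|²+|b|²) with a = 4i, b = 1.
a* b = -4i, so ⟨σ_y⟩ = -8/17.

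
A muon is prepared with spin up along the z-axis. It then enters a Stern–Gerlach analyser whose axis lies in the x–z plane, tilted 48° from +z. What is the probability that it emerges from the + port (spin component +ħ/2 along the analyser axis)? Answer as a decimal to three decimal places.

For spin-½, the probability of finding spin-up along an axis at angle θ to the initial spin direction is cos²(θ/2); spin-down is sin²(θ/2).
θ = 48°, so P = cos²(24°) ≈ 0.835.

0.835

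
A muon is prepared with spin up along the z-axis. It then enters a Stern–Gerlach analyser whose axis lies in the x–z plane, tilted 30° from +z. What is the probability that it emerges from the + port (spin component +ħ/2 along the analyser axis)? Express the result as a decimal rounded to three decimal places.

For spin-½, the probability of finding spin-up along an axis at angle θ to the initial spin direction is cos²(θ/2); spin-down is sin²(θ/2).
θ = 30°, so P = cos²(15°) ≈ 0.933.

0.933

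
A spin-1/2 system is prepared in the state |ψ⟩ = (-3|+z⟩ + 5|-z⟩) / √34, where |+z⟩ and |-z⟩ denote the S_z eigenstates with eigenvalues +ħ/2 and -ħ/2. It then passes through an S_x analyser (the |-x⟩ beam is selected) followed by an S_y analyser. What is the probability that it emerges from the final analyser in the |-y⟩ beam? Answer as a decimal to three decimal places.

First analyser (S_x): P(|-x⟩) = |⟨-x|ψ⟩|² = 64/68.
After stage 1 the state is |-x⟩; P(|-y⟩) = |⟨-y|-x⟩|² = 1/2.
Joint probability = 64/68 × 1/2 = 0.471.

0.471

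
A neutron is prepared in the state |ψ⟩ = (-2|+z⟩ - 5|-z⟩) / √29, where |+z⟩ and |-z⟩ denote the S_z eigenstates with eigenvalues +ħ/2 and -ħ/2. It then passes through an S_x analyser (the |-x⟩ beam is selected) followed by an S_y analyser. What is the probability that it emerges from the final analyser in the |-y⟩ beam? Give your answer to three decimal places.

First analyser (S_x): P(|-x⟩) = |⟨-x|ψ⟩|² = 9/58.
After stage 1 the state is |-x⟩; P(|-y⟩) = |⟨-y|-x⟩|² = 1/2.
Joint probability = 9/58 × 1/2 = 0.078.

0.078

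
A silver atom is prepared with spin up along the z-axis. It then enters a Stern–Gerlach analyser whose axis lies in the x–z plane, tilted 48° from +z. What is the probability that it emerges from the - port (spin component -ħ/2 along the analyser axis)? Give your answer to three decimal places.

0.165

For spin-½, the probability of finding spin-up along an axis at angle θ to the initial spin direction is cos²(θ/2); spin-down is sin²(θ/2).
θ = 48°, so P = sin²(24°) ≈ 0.165.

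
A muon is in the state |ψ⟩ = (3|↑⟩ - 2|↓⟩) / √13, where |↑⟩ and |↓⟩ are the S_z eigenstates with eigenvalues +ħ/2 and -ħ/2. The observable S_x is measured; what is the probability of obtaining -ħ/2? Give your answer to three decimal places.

|-x⟩ = (|↑⟩ - |↓⟩)/√2, so ⟨-x|ψ⟩ = (5) / (√2·√13).
P = |5|² / 26 = 25/26.

0.962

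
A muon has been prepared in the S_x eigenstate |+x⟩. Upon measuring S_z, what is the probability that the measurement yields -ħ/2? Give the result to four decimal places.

0.5000

In the S_z basis, |+x⟩ = (|+z⟩ + |-z⟩)/√2 and |-z⟩ = |-z⟩.
|⟨-z|+x⟩|² = 1/2.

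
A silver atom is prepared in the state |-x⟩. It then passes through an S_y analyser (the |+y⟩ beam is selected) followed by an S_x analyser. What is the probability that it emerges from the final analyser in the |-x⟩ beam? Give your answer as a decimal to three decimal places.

First analyser (S_y): from |-x⟩, P(|+y⟩) = 1/2.
After stage 1 the state is |+y⟩; P(|-x⟩) = |⟨-x|+y⟩|² = 1/2.
Joint probability = 1/2 × 1/2 = 0.250.

0.250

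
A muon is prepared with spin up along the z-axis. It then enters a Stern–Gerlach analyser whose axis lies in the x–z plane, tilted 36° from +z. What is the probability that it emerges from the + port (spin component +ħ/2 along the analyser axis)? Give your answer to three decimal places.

0.905

For spin-½, the probability of finding spin-up along an axis at angle θ to the initial spin direction is cos²(θ/2); spin-down is sin²(θ/2).
θ = 36°, so P = cos²(18°) ≈ 0.905.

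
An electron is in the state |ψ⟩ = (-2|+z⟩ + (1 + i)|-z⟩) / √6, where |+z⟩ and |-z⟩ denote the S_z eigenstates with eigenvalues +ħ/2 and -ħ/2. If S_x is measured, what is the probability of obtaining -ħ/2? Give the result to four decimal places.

0.8333

|-x⟩ = (|+z⟩ - |-z⟩)/√2, so ⟨-x|ψ⟩ = (-3 - i) / (√2·√6).
P = |-3 - i|² / 12 = 10/12.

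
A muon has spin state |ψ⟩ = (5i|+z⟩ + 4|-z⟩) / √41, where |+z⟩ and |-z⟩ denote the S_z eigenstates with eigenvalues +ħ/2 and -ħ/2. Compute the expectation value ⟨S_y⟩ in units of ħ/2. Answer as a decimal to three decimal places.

⟨σ_y⟩ = 2 Im(a* b)/(|a|²+|b|²) with a = 5i, b = 4.
a* b = -20i, so ⟨σ_y⟩ = -40/41.
⟨S_y⟩ = (ħ/2)·⟨σ_y⟩.

-0.976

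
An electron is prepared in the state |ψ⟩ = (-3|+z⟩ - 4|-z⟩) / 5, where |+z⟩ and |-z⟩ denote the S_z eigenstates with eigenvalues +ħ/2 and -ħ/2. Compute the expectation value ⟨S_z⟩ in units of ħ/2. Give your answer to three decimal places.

-0.280

⟨σ_z⟩ = |a|² - |b|² divided by |a|²+|b|², with a, b the |+z⟩, |-z⟩ amplitudes.
= (9 - 16)/25 = -7/25.
⟨S_z⟩ = (ħ/2)·⟨σ_z⟩.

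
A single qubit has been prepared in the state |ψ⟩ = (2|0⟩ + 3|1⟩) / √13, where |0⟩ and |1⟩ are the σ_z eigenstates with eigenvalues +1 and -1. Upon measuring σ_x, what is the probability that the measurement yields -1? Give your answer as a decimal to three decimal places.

0.038

|-x⟩ = (|0⟩ - |1⟩)/√2, so ⟨-x|ψ⟩ = (-1) / (√2·√13).
P = |-1|² / 26 = 1/26.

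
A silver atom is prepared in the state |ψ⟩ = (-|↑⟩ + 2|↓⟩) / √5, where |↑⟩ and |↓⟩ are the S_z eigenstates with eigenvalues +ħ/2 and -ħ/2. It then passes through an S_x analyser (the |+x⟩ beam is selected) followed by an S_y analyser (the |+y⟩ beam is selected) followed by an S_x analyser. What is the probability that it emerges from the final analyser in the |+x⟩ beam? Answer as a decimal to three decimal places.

0.025

First analyser (S_x): P(|+x⟩) = |⟨+x|ψ⟩|² = 1/10.
After stage 1 the state is |+x⟩; P(|+y⟩) = |⟨+y|+x⟩|² = 1/2.
After stage 2 the state is |+y⟩; P(|+x⟩) = |⟨+x|+y⟩|² = 1/2.
Joint probability = 1/10 × 1/2 × 1/2 = 0.025.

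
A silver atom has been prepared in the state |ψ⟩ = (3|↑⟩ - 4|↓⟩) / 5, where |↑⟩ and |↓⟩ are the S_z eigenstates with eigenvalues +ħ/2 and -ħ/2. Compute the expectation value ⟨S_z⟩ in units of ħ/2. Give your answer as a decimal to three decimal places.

-0.280

⟨σ_z⟩ = |a|² - |b|² divided by |a|²+|b|², with a, b the |↑⟩, |↓⟩ amplitudes.
= (9 - 16)/25 = -7/25.
⟨S_z⟩ = (ħ/2)·⟨σ_z⟩.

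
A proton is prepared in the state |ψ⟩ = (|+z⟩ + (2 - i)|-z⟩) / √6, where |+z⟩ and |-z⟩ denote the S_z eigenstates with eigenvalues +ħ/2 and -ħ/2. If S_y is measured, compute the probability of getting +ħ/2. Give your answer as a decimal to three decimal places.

0.333

|+y⟩ = (|+z⟩ + i|-z⟩)/√2, so ⟨+y|ψ⟩ = (-2i) / (√2·√6).
P = |-2i|² / 12 = 4/12.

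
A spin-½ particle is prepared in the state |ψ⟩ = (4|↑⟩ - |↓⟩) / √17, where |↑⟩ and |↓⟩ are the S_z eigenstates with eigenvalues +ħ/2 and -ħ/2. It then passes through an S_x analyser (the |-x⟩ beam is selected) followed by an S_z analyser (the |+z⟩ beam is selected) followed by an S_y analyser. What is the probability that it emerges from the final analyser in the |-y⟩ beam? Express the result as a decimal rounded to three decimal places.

First analyser (S_x): P(|-x⟩) = |⟨-x|ψ⟩|² = 25/34.
After stage 1 the state is |-x⟩; P(|+z⟩) = |⟨+z|-x⟩|² = 1/2.
After stage 2 the state is |+z⟩; P(|-y⟩) = |⟨-y|+z⟩|² = 1/2.
Joint probability = 25/34 × 1/2 × 1/2 = 0.184.

0.184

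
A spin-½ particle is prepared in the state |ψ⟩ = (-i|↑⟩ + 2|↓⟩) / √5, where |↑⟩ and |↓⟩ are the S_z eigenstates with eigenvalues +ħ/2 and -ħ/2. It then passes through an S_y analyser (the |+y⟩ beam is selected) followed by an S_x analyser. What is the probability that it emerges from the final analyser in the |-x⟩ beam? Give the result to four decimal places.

0.4500

First analyser (S_y): P(|+y⟩) = |⟨+y|ψ⟩|² = 9/10.
After stage 1 the state is |+y⟩; P(|-x⟩) = |⟨-x|+y⟩|² = 1/2.
Joint probability = 9/10 × 1/2 = 0.4500.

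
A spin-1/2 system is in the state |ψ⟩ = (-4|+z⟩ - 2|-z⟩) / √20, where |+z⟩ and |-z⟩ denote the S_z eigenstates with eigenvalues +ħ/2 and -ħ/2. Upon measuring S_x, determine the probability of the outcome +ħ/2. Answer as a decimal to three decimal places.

0.900

|+x⟩ = (|+z⟩ + |-z⟩)/√2, so ⟨+x|ψ⟩ = (-6) / (√2·√20).
P = |-6|² / 40 = 36/40.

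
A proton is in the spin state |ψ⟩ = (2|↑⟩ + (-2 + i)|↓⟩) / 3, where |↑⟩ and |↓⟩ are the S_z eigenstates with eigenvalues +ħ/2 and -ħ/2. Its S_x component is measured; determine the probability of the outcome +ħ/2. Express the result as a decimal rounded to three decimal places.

0.056

|+x⟩ = (|↑⟩ + |↓⟩)/√2, so ⟨+x|ψ⟩ = (i) / (√2·3).
P = |i|² / 18 = 1/18.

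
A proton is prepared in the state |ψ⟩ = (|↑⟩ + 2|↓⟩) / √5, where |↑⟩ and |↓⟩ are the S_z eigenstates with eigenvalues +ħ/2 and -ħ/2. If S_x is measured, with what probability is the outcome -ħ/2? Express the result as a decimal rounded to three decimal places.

0.100

|-x⟩ = (|↑⟩ - |↓⟩)/√2, so ⟨-x|ψ⟩ = (-1) / (√2·√5).
P = |-1|² / 10 = 1/10.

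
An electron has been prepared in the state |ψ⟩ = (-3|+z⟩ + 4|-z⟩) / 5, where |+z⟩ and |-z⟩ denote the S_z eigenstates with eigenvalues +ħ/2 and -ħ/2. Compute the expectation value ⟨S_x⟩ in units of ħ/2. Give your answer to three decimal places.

-0.960

⟨σ_x⟩ = 2 Re(a* b)/(|a|²+|b|²) with a = -3, b = 4.
a* b = -12, so ⟨σ_x⟩ = -24/25.
⟨S_x⟩ = (ħ/2)·⟨σ_x⟩.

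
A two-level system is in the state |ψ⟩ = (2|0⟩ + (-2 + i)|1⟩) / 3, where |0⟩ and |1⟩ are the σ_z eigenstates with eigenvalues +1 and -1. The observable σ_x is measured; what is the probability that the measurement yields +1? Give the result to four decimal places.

0.0556

|+x⟩ = (|0⟩ + |1⟩)/√2, so ⟨+x|ψ⟩ = (i) / (√2·3).
P = |i|² / 18 = 1/18.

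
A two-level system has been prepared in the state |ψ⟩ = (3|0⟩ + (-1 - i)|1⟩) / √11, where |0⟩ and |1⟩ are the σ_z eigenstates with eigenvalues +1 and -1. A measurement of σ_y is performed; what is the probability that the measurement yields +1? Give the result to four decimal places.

0.2273

|+y⟩ = (|0⟩ + i|1⟩)/√2, so ⟨+y|ψ⟩ = (2 + i) / (√2·√11).
P = |2 + i|² / 22 = 5/22.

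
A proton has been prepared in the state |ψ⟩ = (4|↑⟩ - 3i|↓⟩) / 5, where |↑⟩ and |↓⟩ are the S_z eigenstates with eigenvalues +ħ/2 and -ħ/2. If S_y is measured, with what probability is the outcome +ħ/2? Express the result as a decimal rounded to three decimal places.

|+y⟩ = (|↑⟩ + i|↓⟩)/√2, so ⟨+y|ψ⟩ = (1) / (√2·5).
P = |1|² / 50 = 1/50.

0.020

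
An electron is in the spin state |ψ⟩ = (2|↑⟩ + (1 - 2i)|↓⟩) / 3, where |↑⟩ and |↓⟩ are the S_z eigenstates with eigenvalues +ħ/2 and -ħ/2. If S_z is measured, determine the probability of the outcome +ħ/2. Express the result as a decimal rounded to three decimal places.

The +ħ/2 outcome corresponds to |↑⟩. Its amplitude in |ψ⟩ is 2/3.
P = |2|² / 9 = 4/9.

0.444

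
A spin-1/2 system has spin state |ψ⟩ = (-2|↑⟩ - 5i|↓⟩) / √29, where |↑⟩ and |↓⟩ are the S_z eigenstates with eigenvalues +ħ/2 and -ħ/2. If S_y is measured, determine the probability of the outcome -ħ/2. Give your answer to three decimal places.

0.155

|-y⟩ = (|↑⟩ - i|↓⟩)/√2, so ⟨-y|ψ⟩ = (3) / (√2·√29).
P = |3|² / 58 = 9/58.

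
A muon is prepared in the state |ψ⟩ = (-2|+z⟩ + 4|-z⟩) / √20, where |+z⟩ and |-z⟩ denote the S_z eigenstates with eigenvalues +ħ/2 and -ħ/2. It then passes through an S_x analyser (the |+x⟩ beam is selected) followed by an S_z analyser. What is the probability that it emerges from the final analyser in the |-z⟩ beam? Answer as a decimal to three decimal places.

0.050

First analyser (S_x): P(|+x⟩) = |⟨+x|ψ⟩|² = 4/40.
After stage 1 the state is |+x⟩; P(|-z⟩) = |⟨-z|+x⟩|² = 1/2.
Joint probability = 4/40 × 1/2 = 0.050.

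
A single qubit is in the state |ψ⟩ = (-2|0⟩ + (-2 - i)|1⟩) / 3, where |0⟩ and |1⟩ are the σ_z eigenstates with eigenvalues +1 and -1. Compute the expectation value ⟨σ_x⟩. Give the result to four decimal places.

⟨σ_x⟩ = 2 Re(a* b)/(|a|²+|b|²) with a = -2, b = (-2 - i).
a* b = (4 + 2i), so ⟨σ_x⟩ = 8/9.

0.8889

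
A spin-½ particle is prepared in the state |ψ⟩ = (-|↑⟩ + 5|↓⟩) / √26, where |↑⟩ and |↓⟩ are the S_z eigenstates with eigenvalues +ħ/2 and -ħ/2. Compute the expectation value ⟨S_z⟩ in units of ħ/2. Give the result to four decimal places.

⟨σ_z⟩ = |a|² - |b|² divided by |a|²+|b|², with a, b the |↑⟩, |↓⟩ amplitudes.
= (1 - 25)/26 = -24/26.
⟨S_z⟩ = (ħ/2)·⟨σ_z⟩.

-0.9231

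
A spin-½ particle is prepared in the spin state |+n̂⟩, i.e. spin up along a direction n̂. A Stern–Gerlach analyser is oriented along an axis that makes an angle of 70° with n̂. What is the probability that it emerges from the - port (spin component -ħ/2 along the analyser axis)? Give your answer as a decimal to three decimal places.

0.329

For spin-½, the probability of finding spin-up along an axis at angle θ to the initial spin direction is cos²(θ/2); spin-down is sin²(θ/2).
θ = 70°, so P = sin²(35°) ≈ 0.329.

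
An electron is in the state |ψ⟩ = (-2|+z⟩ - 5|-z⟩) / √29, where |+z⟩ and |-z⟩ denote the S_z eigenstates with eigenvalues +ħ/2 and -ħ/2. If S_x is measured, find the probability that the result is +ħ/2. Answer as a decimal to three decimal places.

0.845

|+x⟩ = (|+z⟩ + |-z⟩)/√2, so ⟨+x|ψ⟩ = (-7) / (√2·√29).
P = |-7|² / 58 = 49/58.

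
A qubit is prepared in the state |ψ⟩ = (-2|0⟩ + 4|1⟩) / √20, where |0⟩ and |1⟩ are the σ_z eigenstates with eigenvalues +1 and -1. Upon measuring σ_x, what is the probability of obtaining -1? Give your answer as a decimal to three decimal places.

|-x⟩ = (|0⟩ - |1⟩)/√2, so ⟨-x|ψ⟩ = (-6) / (√2·√20).
P = |-6|² / 40 = 36/40.

0.900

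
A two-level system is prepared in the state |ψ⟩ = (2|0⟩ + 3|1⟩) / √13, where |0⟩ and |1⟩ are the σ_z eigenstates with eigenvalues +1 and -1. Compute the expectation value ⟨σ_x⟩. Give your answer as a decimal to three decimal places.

0.923

⟨σ_x⟩ = 2 Re(a* b)/(|a|²+|b|²) with a = 2, b = 3.
a* b = 6, so ⟨σ_x⟩ = 12/13.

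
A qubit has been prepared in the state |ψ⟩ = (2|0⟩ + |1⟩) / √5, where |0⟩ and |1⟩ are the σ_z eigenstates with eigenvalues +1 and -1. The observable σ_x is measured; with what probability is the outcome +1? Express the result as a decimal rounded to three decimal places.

|+x⟩ = (|0⟩ + |1⟩)/√2, so ⟨+x|ψ⟩ = (3) / (√2·√5).
P = |3|² / 10 = 9/10.

0.900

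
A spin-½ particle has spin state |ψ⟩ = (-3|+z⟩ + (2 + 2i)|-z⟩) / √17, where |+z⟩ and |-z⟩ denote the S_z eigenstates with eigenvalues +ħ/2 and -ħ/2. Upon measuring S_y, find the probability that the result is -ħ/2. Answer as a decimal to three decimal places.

|-y⟩ = (|+z⟩ - i|-z⟩)/√2, so ⟨-y|ψ⟩ = (-5 + 2i) / (√2·√17).
P = |-5 + 2i|² / 34 = 29/34.

0.853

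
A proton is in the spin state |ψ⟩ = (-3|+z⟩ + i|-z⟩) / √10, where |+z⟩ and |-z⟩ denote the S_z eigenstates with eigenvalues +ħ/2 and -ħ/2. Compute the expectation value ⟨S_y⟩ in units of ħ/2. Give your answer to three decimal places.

⟨σ_y⟩ = 2 Im(a* b)/(|a|²+|b|²) with a = -3, b = i.
a* b = -3i, so ⟨σ_y⟩ = -6/10.
⟨S_y⟩ = (ħ/2)·⟨σ_y⟩.

-0.600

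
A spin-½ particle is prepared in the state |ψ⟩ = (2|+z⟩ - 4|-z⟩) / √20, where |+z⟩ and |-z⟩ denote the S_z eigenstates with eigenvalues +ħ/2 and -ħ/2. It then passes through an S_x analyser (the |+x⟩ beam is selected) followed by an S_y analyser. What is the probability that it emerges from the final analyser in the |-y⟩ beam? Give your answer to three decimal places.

0.050

First analyser (S_x): P(|+x⟩) = |⟨+x|ψ⟩|² = 4/40.
After stage 1 the state is |+x⟩; P(|-y⟩) = |⟨-y|+x⟩|² = 1/2.
Joint probability = 4/40 × 1/2 = 0.050.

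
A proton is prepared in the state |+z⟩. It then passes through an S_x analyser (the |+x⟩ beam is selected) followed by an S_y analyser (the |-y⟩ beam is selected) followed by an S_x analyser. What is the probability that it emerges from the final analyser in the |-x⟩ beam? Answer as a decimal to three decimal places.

0.125

First analyser (S_x): from |+z⟩, P(|+x⟩) = 1/2.
After stage 1 the state is |+x⟩; P(|-y⟩) = |⟨-y|+x⟩|² = 1/2.
After stage 2 the state is |-y⟩; P(|-x⟩) = |⟨-x|-y⟩|² = 1/2.
Joint probability = 1/2 × 1/2 × 1/2 = 0.125.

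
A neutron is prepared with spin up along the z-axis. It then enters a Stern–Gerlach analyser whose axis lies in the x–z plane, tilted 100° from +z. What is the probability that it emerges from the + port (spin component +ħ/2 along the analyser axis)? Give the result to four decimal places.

For spin-½, the probability of finding spin-up along an axis at angle θ to the initial spin direction is cos²(θ/2); spin-down is sin²(θ/2).
θ = 100°, so P = cos²(50°) ≈ 0.4132.

0.4132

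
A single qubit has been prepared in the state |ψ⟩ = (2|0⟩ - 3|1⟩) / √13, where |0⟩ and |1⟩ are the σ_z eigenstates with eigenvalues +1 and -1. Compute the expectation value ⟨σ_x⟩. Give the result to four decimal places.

-0.9231

⟨σ_x⟩ = 2 Re(a* b)/(|a|²+|b|²) with a = 2, b = -3.
a* b = -6, so ⟨σ_x⟩ = -12/13.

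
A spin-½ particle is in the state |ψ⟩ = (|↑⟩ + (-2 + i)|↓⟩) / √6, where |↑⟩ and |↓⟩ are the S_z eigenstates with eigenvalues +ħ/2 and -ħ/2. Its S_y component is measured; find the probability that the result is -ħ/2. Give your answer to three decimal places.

0.333

|-y⟩ = (|↑⟩ - i|↓⟩)/√2, so ⟨-y|ψ⟩ = (-2i) / (√2·√6).
P = |-2i|² / 12 = 4/12.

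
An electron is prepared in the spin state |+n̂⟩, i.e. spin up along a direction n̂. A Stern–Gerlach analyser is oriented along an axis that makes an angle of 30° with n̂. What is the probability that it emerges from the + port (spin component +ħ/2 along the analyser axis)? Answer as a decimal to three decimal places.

0.933

For spin-½, the probability of finding spin-up along an axis at angle θ to the initial spin direction is cos²(θ/2); spin-down is sin²(θ/2).
θ = 30°, so P = cos²(15°) ≈ 0.933.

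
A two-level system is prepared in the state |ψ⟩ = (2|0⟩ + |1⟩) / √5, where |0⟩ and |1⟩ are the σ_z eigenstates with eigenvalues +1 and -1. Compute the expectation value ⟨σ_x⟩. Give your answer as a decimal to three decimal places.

0.800

⟨σ_x⟩ = 2 Re(a* b)/(|a|²+|b|²) with a = 2, b = 1.
a* b = 2, so ⟨σ_x⟩ = 4/5.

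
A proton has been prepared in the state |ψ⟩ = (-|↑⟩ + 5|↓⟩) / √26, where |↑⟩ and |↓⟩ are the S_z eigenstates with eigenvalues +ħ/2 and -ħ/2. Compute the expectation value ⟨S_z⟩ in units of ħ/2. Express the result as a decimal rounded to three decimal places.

⟨σ_z⟩ = |a|² - |b|² divided by |a|²+|b|², with a, b the |↑⟩, |↓⟩ amplitudes.
= (1 - 25)/26 = -24/26.
⟨S_z⟩ = (ħ/2)·⟨σ_z⟩.

-0.923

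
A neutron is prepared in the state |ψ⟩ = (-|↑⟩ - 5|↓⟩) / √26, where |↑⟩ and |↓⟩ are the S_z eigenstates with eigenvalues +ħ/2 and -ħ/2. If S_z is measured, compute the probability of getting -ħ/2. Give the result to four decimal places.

The -ħ/2 outcome corresponds to |↓⟩. Its amplitude in |ψ⟩ is -5/√26.
P = |-5|² / 26 = 25/26.

0.9615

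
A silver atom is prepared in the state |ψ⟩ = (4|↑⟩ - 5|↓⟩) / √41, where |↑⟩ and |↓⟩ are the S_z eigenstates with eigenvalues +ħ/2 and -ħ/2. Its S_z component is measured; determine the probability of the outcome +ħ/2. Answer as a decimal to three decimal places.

0.390

The +ħ/2 outcome corresponds to |↑⟩. Its amplitude in |ψ⟩ is 4/√41.
P = |4|² / 41 = 16/41.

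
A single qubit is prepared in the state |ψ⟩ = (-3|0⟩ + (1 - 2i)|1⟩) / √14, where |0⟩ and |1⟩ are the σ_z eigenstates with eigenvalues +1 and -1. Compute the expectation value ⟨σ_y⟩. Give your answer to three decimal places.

⟨σ_y⟩ = 2 Im(a* b)/(|a|²+|b|²) with a = -3, b = (1 - 2i).
a* b = (-3 + 6i), so ⟨σ_y⟩ = 12/14.

0.857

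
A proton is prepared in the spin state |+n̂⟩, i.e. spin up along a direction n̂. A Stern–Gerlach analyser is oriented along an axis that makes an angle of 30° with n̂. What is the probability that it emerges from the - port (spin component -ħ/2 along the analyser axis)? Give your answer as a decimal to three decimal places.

0.067

For spin-½, the probability of finding spin-up along an axis at angle θ to the initial spin direction is cos²(θ/2); spin-down is sin²(θ/2).
θ = 30°, so P = sin²(15°) ≈ 0.067.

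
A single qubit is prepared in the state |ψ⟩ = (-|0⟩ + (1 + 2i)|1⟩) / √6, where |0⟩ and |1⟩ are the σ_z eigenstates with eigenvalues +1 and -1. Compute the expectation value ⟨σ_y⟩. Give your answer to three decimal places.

-0.667

⟨σ_y⟩ = 2 Im(a* b)/(|a|²+|b|²) with a = -1, b = (1 + 2i).
a* b = (-1 - 2i), so ⟨σ_y⟩ = -4/6.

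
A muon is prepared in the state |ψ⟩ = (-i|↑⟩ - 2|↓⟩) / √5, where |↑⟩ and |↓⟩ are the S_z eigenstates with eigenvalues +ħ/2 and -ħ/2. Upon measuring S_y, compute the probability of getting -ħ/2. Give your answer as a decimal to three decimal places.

|-y⟩ = (|↑⟩ - i|↓⟩)/√2, so ⟨-y|ψ⟩ = (-3i) / (√2·√5).
P = |-3i|² / 10 = 9/10.

0.900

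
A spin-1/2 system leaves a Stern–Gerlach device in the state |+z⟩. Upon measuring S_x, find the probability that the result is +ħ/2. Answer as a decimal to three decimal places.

0.500

In the S_z basis, |+z⟩ = |+z⟩ and |+x⟩ = (|+z⟩ + |-z⟩)/√2.
|⟨+x|+z⟩|² = 1/2.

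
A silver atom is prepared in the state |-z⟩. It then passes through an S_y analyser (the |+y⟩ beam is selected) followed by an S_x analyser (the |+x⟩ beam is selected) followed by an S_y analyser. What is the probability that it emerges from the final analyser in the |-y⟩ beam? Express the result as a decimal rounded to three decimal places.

0.125

First analyser (S_y): from |-z⟩, P(|+y⟩) = 1/2.
After stage 1 the state is |+y⟩; P(|+x⟩) = |⟨+x|+y⟩|² = 1/2.
After stage 2 the state is |+x⟩; P(|-y⟩) = |⟨-y|+x⟩|² = 1/2.
Joint probability = 1/2 × 1/2 × 1/2 = 0.125.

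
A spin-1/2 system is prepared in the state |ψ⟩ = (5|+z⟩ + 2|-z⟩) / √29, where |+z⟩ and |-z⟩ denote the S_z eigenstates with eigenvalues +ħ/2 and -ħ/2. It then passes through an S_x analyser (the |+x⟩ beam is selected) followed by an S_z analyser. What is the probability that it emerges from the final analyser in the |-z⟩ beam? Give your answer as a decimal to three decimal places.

First analyser (S_x): P(|+x⟩) = |⟨+x|ψ⟩|² = 49/58.
After stage 1 the state is |+x⟩; P(|-z⟩) = |⟨-z|+x⟩|² = 1/2.
Joint probability = 49/58 × 1/2 = 0.422.

0.422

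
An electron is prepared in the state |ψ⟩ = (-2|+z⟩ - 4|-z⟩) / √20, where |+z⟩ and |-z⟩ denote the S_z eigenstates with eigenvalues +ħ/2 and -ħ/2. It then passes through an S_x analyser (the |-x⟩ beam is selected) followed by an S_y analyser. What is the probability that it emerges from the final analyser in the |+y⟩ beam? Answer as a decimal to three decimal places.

0.050

First analyser (S_x): P(|-x⟩) = |⟨-x|ψ⟩|² = 4/40.
After stage 1 the state is |-x⟩; P(|+y⟩) = |⟨+y|-x⟩|² = 1/2.
Joint probability = 4/40 × 1/2 = 0.050.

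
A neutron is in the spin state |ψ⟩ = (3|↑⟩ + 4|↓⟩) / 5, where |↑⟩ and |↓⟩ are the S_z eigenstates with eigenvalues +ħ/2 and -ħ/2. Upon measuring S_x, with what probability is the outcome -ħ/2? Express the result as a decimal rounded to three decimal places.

0.020

|-x⟩ = (|↑⟩ - |↓⟩)/√2, so ⟨-x|ψ⟩ = (-1) / (√2·5).
P = |-1|² / 50 = 1/50.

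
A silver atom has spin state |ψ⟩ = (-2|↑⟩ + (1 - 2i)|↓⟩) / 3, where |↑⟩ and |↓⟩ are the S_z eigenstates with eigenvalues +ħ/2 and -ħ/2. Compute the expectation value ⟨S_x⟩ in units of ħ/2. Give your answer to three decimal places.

⟨σ_x⟩ = 2 Re(a* b)/(|a|²+|b|²) with a = -2, b = (1 - 2i).
a* b = (-2 + 4i), so ⟨σ_x⟩ = -4/9.
⟨S_x⟩ = (ħ/2)·⟨σ_x⟩.

-0.444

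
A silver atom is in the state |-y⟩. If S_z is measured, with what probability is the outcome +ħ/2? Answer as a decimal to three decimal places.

In the S_z basis, |-y⟩ = (|↑⟩ - i|↓⟩)/√2 and |+z⟩ = |↑⟩.
|⟨+z|-y⟩|² = 1/2.

0.500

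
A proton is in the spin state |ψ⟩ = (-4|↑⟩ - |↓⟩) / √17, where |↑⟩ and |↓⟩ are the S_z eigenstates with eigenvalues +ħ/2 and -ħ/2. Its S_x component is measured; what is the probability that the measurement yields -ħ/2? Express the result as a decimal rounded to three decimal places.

0.265

|-x⟩ = (|↑⟩ - |↓⟩)/√2, so ⟨-x|ψ⟩ = (-3) / (√2·√17).
P = |-3|² / 34 = 9/34.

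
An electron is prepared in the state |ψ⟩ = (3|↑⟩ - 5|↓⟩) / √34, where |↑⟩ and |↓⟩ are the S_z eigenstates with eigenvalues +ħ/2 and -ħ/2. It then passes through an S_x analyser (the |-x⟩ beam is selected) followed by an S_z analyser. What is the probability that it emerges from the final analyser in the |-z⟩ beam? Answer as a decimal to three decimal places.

First analyser (S_x): P(|-x⟩) = |⟨-x|ψ⟩|² = 64/68.
After stage 1 the state is |-x⟩; P(|-z⟩) = |⟨-z|-x⟩|² = 1/2.
Joint probability = 64/68 × 1/2 = 0.471.

0.471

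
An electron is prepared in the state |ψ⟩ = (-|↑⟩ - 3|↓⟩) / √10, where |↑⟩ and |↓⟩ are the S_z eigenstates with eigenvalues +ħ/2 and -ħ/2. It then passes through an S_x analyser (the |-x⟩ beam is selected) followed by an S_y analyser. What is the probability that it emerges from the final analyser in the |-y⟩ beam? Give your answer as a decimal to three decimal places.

First analyser (S_x): P(|-x⟩) = |⟨-x|ψ⟩|² = 4/20.
After stage 1 the state is |-x⟩; P(|-y⟩) = |⟨-y|-x⟩|² = 1/2.
Joint probability = 4/20 × 1/2 = 0.100.

0.100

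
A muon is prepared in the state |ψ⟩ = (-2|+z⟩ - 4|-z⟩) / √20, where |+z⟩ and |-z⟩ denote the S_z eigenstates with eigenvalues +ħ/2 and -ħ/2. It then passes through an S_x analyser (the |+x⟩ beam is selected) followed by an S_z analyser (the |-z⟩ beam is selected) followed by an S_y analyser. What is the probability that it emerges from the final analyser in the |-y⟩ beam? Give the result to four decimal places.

0.2250

First analyser (S_x): P(|+x⟩) = |⟨+x|ψ⟩|² = 36/40.
After stage 1 the state is |+x⟩; P(|-z⟩) = |⟨-z|+x⟩|² = 1/2.
After stage 2 the state is |-z⟩; P(|-y⟩) = |⟨-y|-z⟩|² = 1/2.
Joint probability = 36/40 × 1/2 × 1/2 = 0.2250.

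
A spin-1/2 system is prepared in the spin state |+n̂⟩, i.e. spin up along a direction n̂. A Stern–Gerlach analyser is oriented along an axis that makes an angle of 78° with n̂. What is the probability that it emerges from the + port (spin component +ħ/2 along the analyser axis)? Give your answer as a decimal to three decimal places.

For spin-½, the probability of finding spin-up along an axis at angle θ to the initial spin direction is cos²(θ/2); spin-down is sin²(θ/2).
θ = 78°, so P = cos²(39°) ≈ 0.604.

0.604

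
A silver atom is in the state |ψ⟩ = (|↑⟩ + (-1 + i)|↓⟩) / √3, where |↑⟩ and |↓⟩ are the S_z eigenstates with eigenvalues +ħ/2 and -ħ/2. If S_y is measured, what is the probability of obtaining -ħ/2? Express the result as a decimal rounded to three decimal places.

0.167

|-y⟩ = (|↑⟩ - i|↓⟩)/√2, so ⟨-y|ψ⟩ = (-i) / (√2·√3).
P = |-i|² / 6 = 1/6.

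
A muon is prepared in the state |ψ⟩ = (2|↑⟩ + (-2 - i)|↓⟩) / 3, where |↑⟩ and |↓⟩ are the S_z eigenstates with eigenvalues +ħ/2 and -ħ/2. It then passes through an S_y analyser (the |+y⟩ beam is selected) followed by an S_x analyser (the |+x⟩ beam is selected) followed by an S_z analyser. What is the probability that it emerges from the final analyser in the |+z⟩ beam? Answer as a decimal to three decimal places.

First analyser (S_y): P(|+y⟩) = |⟨+y|ψ⟩|² = 5/18.
After stage 1 the state is |+y⟩; P(|+x⟩) = |⟨+x|+y⟩|² = 1/2.
After stage 2 the state is |+x⟩; P(|+z⟩) = |⟨+z|+x⟩|² = 1/2.
Joint probability = 5/18 × 1/2 × 1/2 = 0.069.

0.069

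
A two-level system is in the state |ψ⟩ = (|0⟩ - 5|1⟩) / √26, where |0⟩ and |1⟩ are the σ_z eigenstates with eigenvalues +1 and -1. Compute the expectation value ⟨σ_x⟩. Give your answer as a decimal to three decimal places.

-0.385

⟨σ_x⟩ = 2 Re(a* b)/(|a|²+|b|²) with a = 1, b = -5.
a* b = -5, so ⟨σ_x⟩ = -10/26.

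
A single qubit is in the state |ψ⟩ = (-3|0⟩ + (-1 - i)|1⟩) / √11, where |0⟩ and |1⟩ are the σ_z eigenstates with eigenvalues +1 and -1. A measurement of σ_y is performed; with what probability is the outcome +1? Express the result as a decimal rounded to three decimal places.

0.773

|+y⟩ = (|0⟩ + i|1⟩)/√2, so ⟨+y|ψ⟩ = (-4 + i) / (√2·√11).
P = |-4 + i|² / 22 = 17/22.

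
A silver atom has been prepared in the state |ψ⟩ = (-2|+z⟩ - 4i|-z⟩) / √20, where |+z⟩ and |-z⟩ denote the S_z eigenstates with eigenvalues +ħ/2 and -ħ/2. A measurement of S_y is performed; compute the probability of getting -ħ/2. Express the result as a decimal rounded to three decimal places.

|-y⟩ = (|+z⟩ - i|-z⟩)/√2, so ⟨-y|ψ⟩ = (2) / (√2·√20).
P = |2|² / 40 = 4/40.

0.100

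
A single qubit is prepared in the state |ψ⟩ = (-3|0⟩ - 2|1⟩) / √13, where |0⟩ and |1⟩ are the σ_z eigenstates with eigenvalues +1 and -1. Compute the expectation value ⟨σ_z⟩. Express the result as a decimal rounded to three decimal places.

0.385

⟨σ_z⟩ = |a|² - |b|² divided by |a|²+|b|², with a, b the |0⟩, |1⟩ amplitudes.
= (9 - 4)/13 = 5/13.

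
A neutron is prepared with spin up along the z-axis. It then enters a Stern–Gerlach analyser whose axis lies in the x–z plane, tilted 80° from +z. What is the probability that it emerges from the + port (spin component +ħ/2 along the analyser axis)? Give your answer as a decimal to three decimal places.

For spin-½, the probability of finding spin-up along an axis at angle θ to the initial spin direction is cos²(θ/2); spin-down is sin²(θ/2).
θ = 80°, so P = cos²(40°) ≈ 0.587.

0.587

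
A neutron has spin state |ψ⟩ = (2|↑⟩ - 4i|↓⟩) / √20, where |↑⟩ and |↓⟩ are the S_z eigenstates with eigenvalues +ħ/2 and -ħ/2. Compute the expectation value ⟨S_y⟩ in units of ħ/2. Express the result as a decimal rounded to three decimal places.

-0.800

⟨σ_y⟩ = 2 Im(a* b)/(|a|²+|b|²) with a = 2, b = -4i.
a* b = -8i, so ⟨σ_y⟩ = -16/20.
⟨S_y⟩ = (ħ/2)·⟨σ_y⟩.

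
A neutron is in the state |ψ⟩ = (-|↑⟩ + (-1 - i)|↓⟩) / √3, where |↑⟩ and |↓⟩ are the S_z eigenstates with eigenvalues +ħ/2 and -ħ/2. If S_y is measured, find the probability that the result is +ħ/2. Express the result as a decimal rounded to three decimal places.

|+y⟩ = (|↑⟩ + i|↓⟩)/√2, so ⟨+y|ψ⟩ = (-2 + i) / (√2·√3).
P = |-2 + i|² / 6 = 5/6.

0.833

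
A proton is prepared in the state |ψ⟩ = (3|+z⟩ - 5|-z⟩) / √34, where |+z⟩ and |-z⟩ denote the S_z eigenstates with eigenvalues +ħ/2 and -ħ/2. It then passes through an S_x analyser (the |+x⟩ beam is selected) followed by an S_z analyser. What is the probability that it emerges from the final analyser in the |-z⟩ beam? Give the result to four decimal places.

First analyser (S_x): P(|+x⟩) = |⟨+x|ψ⟩|² = 4/68.
After stage 1 the state is |+x⟩; P(|-z⟩) = |⟨-z|+x⟩|² = 1/2.
Joint probability = 4/68 × 1/2 = 0.0294.

0.0294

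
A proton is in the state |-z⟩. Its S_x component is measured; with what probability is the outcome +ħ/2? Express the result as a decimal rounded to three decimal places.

0.500

In the S_z basis, |-z⟩ = |↓⟩ and |+x⟩ = (|↑⟩ + |↓⟩)/√2.
|⟨+x|-z⟩|² = 1/2.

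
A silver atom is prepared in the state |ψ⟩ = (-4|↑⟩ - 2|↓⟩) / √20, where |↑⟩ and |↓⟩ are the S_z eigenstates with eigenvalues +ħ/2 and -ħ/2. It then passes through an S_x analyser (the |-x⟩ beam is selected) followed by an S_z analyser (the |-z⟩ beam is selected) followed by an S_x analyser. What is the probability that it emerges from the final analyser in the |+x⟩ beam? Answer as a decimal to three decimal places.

First analyser (S_x): P(|-x⟩) = |⟨-x|ψ⟩|² = 4/40.
After stage 1 the state is |-x⟩; P(|-z⟩) = |⟨-z|-x⟩|² = 1/2.
After stage 2 the state is |-z⟩; P(|+x⟩) = |⟨+x|-z⟩|² = 1/2.
Joint probability = 4/40 × 1/2 × 1/2 = 0.025.

0.025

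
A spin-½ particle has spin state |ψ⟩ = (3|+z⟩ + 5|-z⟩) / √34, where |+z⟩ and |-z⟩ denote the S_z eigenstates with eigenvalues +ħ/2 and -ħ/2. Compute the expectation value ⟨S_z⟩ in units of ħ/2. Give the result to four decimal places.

-0.4706

⟨σ_z⟩ = |a|² - |b|² divided by |a|²+|b|², with a, b the |+z⟩, |-z⟩ amplitudes.
= (9 - 25)/34 = -16/34.
⟨S_z⟩ = (ħ/2)·⟨σ_z⟩.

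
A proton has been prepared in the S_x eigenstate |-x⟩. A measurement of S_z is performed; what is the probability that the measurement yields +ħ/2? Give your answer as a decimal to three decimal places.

0.500

In the S_z basis, |-x⟩ = (|↑⟩ - |↓⟩)/√2 and |+z⟩ = |↑⟩.
|⟨+z|-x⟩|² = 1/2.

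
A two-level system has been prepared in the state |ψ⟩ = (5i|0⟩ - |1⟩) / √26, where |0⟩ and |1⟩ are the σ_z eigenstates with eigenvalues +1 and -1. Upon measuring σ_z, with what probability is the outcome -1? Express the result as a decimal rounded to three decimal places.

0.038

The -1 outcome corresponds to |1⟩. Its amplitude in |ψ⟩ is -1/√26.
P = |-1|² / 26 = 1/26.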